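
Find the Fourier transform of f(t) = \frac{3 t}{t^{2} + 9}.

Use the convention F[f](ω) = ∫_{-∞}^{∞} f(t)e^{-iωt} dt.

F(ω) = - 3 i \pi e^{- 3 \left|{\omega}\right|} \operatorname{sign}{\left(\omega \right)}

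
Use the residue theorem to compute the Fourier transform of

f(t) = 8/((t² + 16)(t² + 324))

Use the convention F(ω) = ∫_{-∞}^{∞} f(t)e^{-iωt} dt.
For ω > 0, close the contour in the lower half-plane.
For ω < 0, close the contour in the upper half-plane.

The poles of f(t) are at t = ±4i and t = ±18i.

Let g(z) = f(z)e^{-iωz}; for large |z| the factor e^{-iωz} decays in the lower half-plane when ω > 0 and in the upper half-plane when ω < 0.

Case ω > 0 (lower half-plane, clockwise contour ⇒ F(ω) = -2πi·ΣRes):
  Res_{z = - 4 i} g(z) = \frac{i e^{- 4 \omega}}{308}
  Res_{z = - 18 i} g(z) = - \frac{i e^{- 18 \omega}}{1386}
  F(ω) = -2πi·ΣRes = \frac{\pi \left(9 e^{14 \omega} - 2\right) e^{- 18 \omega}}{1386}

Case ω < 0 (upper half-plane, counterclockwise contour ⇒ F(ω) = +2πi·ΣRes):
  Res_{z = 4 i} g(z) = - \frac{i e^{4 \omega}}{308}
  Res_{z = 18 i} g(z) = \frac{i e^{18 \omega}}{1386}
  F(ω) = 2πi·ΣRes = \frac{\pi \left(9 - 2 e^{14 \omega}\right) e^{4 \omega}}{1386}

Both cases combine into a single formula in |ω|:

F(ω) = \frac{\pi \left(9 e^{14 \left|{\omega}\right|} - 2\right) e^{- 18 \left|{\omega}\right|}}{1386}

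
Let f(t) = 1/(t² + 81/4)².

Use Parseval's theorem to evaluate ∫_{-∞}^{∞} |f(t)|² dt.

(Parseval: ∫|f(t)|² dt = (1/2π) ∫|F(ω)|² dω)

∫|f(t)|² dt = \frac{40 \pi}{4782969}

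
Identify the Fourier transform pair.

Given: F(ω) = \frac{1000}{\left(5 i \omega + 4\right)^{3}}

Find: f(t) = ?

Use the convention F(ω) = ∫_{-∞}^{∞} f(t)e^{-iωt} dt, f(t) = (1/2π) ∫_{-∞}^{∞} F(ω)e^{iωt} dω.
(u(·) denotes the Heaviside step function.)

f(t) = 4 t^{2} e^{- \frac{4 t}{5}} u\left(t\right)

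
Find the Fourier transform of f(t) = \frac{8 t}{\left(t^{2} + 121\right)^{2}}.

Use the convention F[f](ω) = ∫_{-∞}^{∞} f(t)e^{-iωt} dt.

F(ω) = - \frac{4 i \pi \omega e^{- 11 \left|{\omega}\right|}}{11}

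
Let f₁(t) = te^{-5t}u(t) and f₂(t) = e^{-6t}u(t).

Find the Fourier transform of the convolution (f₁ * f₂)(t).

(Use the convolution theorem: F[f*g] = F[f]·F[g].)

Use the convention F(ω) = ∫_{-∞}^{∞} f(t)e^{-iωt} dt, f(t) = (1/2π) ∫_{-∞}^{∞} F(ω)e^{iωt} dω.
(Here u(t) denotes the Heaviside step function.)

F[f₁*f₂](ω) = \frac{1}{\left(i \omega + 5\right)^{2} \left(i \omega + 6\right)}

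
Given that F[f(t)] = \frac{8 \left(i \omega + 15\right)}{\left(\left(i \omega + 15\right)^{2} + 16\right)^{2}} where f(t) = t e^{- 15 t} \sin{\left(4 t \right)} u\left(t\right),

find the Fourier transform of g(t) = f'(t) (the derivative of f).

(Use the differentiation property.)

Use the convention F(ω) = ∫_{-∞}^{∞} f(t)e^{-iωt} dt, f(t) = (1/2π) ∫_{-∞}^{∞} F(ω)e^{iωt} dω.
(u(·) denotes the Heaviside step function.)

F[g](ω) = \frac{8 i \omega \left(i \omega + 15\right)}{\left(\left(i \omega + 15\right)^{2} + 16\right)^{2}}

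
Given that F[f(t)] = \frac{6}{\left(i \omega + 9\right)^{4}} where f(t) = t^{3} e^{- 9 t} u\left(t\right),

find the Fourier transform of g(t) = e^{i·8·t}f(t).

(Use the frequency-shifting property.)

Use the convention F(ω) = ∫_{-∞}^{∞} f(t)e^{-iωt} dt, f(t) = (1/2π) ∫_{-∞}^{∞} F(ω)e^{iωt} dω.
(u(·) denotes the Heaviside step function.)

F[g](ω) = \frac{6}{\left(i \left(\omega - 8\right) + 9\right)^{4}}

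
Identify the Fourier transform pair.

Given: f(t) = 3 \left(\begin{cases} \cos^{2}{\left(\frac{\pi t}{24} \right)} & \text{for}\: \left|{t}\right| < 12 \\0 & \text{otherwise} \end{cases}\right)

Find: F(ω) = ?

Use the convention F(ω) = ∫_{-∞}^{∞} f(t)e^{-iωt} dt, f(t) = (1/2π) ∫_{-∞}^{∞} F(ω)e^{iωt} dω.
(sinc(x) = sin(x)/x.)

F(ω) = - \frac{36 \pi^{2} \operatorname{sinc}{\left(12 \omega \right)}}{144 \omega^{2} - \pi^{2}}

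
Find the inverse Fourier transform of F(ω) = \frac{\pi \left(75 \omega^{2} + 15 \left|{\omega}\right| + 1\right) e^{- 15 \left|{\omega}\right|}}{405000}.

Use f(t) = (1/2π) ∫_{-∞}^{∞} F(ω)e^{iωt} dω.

f(t) = \frac{5}{\left(t^{2} + 225\right)^{3}}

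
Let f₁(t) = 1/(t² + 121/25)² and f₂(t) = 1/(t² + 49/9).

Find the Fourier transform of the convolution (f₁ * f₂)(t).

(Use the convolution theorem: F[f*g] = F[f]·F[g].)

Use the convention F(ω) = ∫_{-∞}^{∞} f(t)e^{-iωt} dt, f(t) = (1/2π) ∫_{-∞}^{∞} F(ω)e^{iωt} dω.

F[f₁*f₂](ω) = \frac{75 \pi^{2} \left(11 \left|{\omega}\right| + 5\right) e^{- \frac{68 \left|{\omega}\right|}{15}}}{18634}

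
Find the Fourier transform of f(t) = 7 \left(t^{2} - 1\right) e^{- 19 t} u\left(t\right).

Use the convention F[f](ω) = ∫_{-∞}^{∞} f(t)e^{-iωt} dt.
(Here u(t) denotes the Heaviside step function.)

F(ω) = \frac{7 \left(2 i \omega - \left(i \omega + 19\right)^{3} + 38\right)}{\left(i \omega + 19\right)^{4}}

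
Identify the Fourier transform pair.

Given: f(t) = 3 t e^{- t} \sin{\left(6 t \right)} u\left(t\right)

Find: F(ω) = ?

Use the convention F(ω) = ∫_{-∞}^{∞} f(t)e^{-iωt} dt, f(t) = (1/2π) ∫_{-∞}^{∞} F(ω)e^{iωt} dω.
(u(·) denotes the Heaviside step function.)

F(ω) = \frac{36 \left(i \omega + 1\right)}{\left(\left(i \omega + 1\right)^{2} + 36\right)^{2}}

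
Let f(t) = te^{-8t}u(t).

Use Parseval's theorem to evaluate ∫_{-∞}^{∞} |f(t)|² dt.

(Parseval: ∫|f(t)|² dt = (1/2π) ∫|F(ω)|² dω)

∫|f(t)|² dt = \frac{1}{2048}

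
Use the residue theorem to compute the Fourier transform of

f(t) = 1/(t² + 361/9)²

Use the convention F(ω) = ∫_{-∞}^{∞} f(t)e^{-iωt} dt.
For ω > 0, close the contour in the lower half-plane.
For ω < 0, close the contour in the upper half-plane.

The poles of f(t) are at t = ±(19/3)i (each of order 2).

Let g(z) = f(z)e^{-iωz}; for large |z| the factor e^{-iωz} decays in the lower half-plane when ω > 0 and in the upper half-plane when ω < 0.

Case ω > 0 (lower half-plane, clockwise contour ⇒ F(ω) = -2πi·ΣRes):
  Res_{z = - \frac{19 i}{3}} g(z) = \frac{9 i \left(19 \omega + 3\right) e^{- \frac{19 \omega}{3}}}{27436} (pole of order 2)
  F(ω) = -2πi·ΣRes = \frac{9 \pi \left(19 \omega + 3\right) e^{- \frac{19 \omega}{3}}}{13718}

Case ω < 0 (upper half-plane, counterclockwise contour ⇒ F(ω) = +2πi·ΣRes):
  Res_{z = \frac{19 i}{3}} g(z) = \frac{9 i \left(19 \omega - 3\right) e^{\frac{19 \omega}{3}}}{27436} (pole of order 2)
  F(ω) = 2πi·ΣRes = \frac{9 \pi \left(3 - 19 \omega\right) e^{\frac{19 \omega}{3}}}{13718}

Both cases combine into a single formula in |ω|:

F(ω) = \frac{9 \pi \left(19 \left|{\omega}\right| + 3\right) e^{- \frac{19 \left|{\omega}\right|}{3}}}{13718}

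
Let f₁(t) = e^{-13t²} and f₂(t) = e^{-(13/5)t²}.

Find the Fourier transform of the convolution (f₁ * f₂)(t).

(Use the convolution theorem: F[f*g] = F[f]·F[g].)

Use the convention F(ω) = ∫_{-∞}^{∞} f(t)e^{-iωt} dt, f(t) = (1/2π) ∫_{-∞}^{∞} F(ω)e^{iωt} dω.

F[f₁*f₂](ω) = \frac{\sqrt{5} \pi e^{- \frac{3 \omega^{2}}{26}}}{13}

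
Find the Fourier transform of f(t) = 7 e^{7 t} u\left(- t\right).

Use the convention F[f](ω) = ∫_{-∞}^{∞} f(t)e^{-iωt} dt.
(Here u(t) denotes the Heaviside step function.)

F(ω) = - \frac{7}{i \omega - 7}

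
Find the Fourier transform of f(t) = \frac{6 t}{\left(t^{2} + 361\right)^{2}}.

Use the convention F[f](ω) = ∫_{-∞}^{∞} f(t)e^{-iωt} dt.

F(ω) = - \frac{3 i \pi \omega e^{- 19 \left|{\omega}\right|}}{19}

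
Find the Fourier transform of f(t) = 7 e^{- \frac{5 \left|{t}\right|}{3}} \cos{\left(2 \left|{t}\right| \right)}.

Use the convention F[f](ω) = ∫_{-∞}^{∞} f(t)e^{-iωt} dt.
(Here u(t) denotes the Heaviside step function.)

F(ω) = \frac{210 \left(9 \omega^{2} + 61\right)}{81 \omega^{4} - 198 \omega^{2} + 3721}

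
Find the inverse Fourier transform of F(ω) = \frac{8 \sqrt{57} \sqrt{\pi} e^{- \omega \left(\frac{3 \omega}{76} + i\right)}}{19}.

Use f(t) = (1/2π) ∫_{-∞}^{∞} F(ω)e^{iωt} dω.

f(t) = 8 e^{- \frac{19 \left(t - 1\right)^{2}}{3}}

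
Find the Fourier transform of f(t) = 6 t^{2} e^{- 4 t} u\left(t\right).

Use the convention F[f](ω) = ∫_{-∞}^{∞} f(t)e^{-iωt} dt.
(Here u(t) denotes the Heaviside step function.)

F(ω) = \frac{12}{\left(i \omega + 4\right)^{3}}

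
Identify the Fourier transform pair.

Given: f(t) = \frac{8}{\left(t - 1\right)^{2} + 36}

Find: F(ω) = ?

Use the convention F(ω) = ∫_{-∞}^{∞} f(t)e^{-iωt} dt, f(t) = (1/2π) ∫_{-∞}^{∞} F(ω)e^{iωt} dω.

F(ω) = \frac{4 \pi e^{- i \omega - 6 \left|{\omega}\right|}}{3}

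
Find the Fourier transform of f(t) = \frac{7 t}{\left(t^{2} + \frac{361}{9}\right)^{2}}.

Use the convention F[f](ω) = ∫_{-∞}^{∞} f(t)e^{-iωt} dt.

F(ω) = - \frac{21 i \pi \omega e^{- \frac{19 \left|{\omega}\right|}{3}}}{38}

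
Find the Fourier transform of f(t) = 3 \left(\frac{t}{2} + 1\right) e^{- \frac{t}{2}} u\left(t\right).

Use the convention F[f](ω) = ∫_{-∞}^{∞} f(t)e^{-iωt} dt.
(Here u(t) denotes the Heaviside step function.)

F(ω) = \frac{12 \left(- i \omega - 1\right)}{4 \omega^{2} - 4 i \omega - 1}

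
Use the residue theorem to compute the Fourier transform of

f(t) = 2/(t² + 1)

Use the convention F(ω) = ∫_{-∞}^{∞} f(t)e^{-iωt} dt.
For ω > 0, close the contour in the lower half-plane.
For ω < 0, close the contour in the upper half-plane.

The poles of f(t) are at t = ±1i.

Let g(z) = f(z)e^{-iωz}; for large |z| the factor e^{-iωz} decays in the lower half-plane when ω > 0 and in the upper half-plane when ω < 0.

Case ω > 0 (lower half-plane, clockwise contour ⇒ F(ω) = -2πi·ΣRes):
  Res_{z = - i} g(z) = i e^{- \omega}
  F(ω) = -2πi·ΣRes = 2 \pi e^{- \omega}

Case ω < 0 (upper half-plane, counterclockwise contour ⇒ F(ω) = +2πi·ΣRes):
  Res_{z = i} g(z) = - i e^{\omega}
  F(ω) = 2πi·ΣRes = 2 \pi e^{\omega}

Both cases combine into a single formula in |ω|:

F(ω) = 2 \pi e^{- \left|{\omega}\right|}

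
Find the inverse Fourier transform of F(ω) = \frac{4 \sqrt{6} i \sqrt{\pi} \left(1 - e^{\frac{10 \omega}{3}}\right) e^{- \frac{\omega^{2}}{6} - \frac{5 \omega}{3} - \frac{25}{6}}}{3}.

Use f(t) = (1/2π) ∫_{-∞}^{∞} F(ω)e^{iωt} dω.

f(t) = 8 e^{- \frac{3 t^{2}}{2}} \sin{\left(5 t \right)}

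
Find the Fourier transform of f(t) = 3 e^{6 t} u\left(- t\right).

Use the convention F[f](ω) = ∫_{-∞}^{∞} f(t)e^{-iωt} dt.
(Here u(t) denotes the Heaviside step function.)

F(ω) = - \frac{3}{i \omega - 6}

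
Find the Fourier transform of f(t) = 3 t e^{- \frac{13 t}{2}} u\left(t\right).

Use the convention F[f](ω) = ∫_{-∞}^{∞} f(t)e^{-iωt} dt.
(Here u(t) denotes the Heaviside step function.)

F(ω) = \frac{12}{\left(2 i \omega + 13\right)^{2}}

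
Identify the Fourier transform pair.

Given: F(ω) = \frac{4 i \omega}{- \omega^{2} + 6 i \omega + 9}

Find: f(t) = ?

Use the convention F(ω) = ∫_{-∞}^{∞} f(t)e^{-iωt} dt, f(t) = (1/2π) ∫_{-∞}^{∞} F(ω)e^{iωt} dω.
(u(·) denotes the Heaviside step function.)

f(t) = 4 \left(1 - 3 t\right) e^{- 3 t} u\left(t\right)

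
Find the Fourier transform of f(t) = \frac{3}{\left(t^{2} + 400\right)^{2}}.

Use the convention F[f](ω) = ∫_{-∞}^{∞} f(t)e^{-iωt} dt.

F(ω) = \frac{3 \pi \left(20 \left|{\omega}\right| + 1\right) e^{- 20 \left|{\omega}\right|}}{16000}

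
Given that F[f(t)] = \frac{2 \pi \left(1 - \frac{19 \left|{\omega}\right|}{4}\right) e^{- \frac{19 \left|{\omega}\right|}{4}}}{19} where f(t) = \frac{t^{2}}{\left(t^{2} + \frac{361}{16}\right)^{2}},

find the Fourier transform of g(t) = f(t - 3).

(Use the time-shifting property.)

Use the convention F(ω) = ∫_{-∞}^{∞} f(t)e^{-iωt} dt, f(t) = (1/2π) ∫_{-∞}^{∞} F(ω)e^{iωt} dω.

F[g](ω) = \frac{\pi \left(4 - 19 \left|{\omega}\right|\right) e^{- 3 i \omega - \frac{19 \left|{\omega}\right|}{4}}}{38}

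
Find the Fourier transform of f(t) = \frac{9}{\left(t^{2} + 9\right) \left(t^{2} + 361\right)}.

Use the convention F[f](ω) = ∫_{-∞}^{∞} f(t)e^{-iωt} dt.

F(ω) = \frac{3 \pi \left(19 e^{16 \left|{\omega}\right|} - 3\right) e^{- 19 \left|{\omega}\right|}}{6688}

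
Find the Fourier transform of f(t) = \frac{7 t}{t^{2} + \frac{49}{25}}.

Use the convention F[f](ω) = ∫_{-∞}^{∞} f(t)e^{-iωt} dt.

F(ω) = - 7 i \pi e^{- \frac{7 \left|{\omega}\right|}{5}} \operatorname{sign}{\left(\omega \right)}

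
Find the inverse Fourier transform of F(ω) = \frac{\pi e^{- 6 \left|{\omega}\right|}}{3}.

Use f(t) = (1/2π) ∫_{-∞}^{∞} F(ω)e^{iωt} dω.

f(t) = \frac{2}{t^{2} + 36}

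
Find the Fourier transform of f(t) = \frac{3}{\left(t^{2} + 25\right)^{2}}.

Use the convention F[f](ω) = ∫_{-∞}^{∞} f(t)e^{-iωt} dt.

F(ω) = \frac{3 \pi \left(5 \left|{\omega}\right| + 1\right) e^{- 5 \left|{\omega}\right|}}{250}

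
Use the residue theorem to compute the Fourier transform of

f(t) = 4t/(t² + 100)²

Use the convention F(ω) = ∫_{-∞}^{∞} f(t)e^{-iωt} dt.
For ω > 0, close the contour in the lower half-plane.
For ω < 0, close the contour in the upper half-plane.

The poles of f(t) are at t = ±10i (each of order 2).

Let g(z) = f(z)e^{-iωz}; for large |z| the factor e^{-iωz} decays in the lower half-plane when ω > 0 and in the upper half-plane when ω < 0.

Case ω > 0 (lower half-plane, clockwise contour ⇒ F(ω) = -2πi·ΣRes):
  Res_{z = - 10 i} g(z) = \frac{\omega e^{- 10 \omega}}{10} (pole of order 2)
  F(ω) = -2πi·ΣRes = - \frac{i \pi \omega e^{- 10 \omega}}{5}

Case ω < 0 (upper half-plane, counterclockwise contour ⇒ F(ω) = +2πi·ΣRes):
  Res_{z = 10 i} g(z) = - \frac{\omega e^{10 \omega}}{10} (pole of order 2)
  F(ω) = 2πi·ΣRes = - \frac{i \pi \omega e^{10 \omega}}{5}

Both cases combine into a single formula in |ω|:

F(ω) = - \frac{i \pi \omega e^{- 10 \left|{\omega}\right|}}{5}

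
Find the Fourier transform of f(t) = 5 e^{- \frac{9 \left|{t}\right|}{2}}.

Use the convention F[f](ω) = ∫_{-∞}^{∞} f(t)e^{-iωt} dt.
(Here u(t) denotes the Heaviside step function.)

F(ω) = \frac{180}{4 \omega^{2} + 81}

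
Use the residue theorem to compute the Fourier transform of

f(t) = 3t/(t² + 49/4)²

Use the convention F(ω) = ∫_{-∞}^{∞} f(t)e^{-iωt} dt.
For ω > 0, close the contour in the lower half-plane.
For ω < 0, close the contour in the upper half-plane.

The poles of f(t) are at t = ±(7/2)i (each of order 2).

Let g(z) = f(z)e^{-iωz}; for large |z| the factor e^{-iωz} decays in the lower half-plane when ω > 0 and in the upper half-plane when ω < 0.

Case ω > 0 (lower half-plane, clockwise contour ⇒ F(ω) = -2πi·ΣRes):
  Res_{z = - \frac{7 i}{2}} g(z) = \frac{3 \omega e^{- \frac{7 \omega}{2}}}{14} (pole of order 2)
  F(ω) = -2πi·ΣRes = - \frac{3 i \pi \omega e^{- \frac{7 \omega}{2}}}{7}

Case ω < 0 (upper half-plane, counterclockwise contour ⇒ F(ω) = +2πi·ΣRes):
  Res_{z = \frac{7 i}{2}} g(z) = - \frac{3 \omega e^{\frac{7 \omega}{2}}}{14} (pole of order 2)
  F(ω) = 2πi·ΣRes = - \frac{3 i \pi \omega e^{\frac{7 \omega}{2}}}{7}

Both cases combine into a single formula in |ω|:

F(ω) = - \frac{3 i \pi \omega e^{- \frac{7 \left|{\omega}\right|}{2}}}{7}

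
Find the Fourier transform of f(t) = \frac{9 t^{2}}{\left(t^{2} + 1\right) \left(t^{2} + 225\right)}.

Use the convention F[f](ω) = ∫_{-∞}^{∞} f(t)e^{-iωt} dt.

F(ω) = \frac{9 \pi \left(15 - e^{14 \left|{\omega}\right|}\right) e^{- 15 \left|{\omega}\right|}}{224}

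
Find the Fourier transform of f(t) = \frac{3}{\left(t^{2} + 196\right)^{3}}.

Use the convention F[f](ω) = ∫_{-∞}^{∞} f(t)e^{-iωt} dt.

F(ω) = \frac{3 \pi \left(196 \omega^{2} + 42 \left|{\omega}\right| + 3\right) e^{- 14 \left|{\omega}\right|}}{4302592}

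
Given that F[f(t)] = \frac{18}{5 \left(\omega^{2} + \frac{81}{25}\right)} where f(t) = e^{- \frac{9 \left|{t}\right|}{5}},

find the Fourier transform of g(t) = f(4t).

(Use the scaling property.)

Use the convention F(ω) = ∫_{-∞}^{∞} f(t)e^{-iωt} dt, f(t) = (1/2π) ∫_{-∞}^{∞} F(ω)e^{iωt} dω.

F[g](ω) = \frac{360}{25 \omega^{2} + 1296}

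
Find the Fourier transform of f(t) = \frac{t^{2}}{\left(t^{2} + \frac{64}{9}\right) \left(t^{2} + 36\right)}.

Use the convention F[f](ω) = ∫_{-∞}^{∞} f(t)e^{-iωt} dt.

F(ω) = \frac{27 \pi e^{- 6 \left|{\omega}\right|}}{130} - \frac{6 \pi e^{- \frac{8 \left|{\omega}\right|}{3}}}{65}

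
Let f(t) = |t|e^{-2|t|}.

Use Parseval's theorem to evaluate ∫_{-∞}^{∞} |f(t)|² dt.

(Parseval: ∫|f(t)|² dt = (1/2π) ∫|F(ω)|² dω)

∫|f(t)|² dt = \frac{1}{16}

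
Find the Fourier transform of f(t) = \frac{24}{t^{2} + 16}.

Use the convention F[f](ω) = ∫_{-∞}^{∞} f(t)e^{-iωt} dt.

F(ω) = 6 \pi e^{- 4 \left|{\omega}\right|}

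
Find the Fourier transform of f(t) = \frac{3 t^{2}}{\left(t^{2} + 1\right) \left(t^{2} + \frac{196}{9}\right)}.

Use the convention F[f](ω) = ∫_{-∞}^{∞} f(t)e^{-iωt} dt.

F(ω) = - \frac{27 \pi e^{- \left|{\omega}\right|}}{187} + \frac{126 \pi e^{- \frac{14 \left|{\omega}\right|}{3}}}{187}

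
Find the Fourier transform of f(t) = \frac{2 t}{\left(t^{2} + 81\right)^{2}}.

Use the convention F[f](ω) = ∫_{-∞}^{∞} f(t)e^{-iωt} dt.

F(ω) = - \frac{i \pi \omega e^{- 9 \left|{\omega}\right|}}{9}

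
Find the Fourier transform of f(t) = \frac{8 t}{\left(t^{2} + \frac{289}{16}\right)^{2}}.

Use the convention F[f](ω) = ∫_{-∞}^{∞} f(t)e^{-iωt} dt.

F(ω) = - \frac{16 i \pi \omega e^{- \frac{17 \left|{\omega}\right|}{4}}}{17}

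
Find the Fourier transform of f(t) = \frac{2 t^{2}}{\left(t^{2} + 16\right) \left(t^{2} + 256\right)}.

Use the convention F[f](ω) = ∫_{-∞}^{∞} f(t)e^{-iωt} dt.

F(ω) = \frac{\pi \left(4 - e^{12 \left|{\omega}\right|}\right) e^{- 16 \left|{\omega}\right|}}{30}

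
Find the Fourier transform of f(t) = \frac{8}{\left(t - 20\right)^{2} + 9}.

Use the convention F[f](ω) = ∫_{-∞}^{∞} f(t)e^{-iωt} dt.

F(ω) = \frac{8 \pi e^{- 20 i \omega - 3 \left|{\omega}\right|}}{3}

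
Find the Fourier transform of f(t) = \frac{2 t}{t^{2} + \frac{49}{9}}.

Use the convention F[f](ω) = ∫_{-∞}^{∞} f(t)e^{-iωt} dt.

F(ω) = - 2 i \pi e^{- \frac{7 \left|{\omega}\right|}{3}} \operatorname{sign}{\left(\omega \right)}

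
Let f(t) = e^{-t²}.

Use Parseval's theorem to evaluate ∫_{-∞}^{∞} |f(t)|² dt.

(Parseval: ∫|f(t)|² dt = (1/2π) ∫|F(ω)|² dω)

∫|f(t)|² dt = \frac{\sqrt{2} \sqrt{\pi}}{2}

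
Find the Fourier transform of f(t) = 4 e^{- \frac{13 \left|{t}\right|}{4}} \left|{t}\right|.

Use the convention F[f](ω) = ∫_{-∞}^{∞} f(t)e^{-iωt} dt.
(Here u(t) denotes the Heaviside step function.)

F(ω) = \frac{128 \left(169 - 16 \omega^{2}\right)}{\left(16 \omega^{2} + 169\right)^{2}}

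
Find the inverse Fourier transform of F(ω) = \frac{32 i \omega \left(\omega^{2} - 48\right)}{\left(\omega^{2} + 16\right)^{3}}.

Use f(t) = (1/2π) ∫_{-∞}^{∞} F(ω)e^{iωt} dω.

f(t) = 8 t e^{- 4 \left|{t}\right|} \left|{t}\right|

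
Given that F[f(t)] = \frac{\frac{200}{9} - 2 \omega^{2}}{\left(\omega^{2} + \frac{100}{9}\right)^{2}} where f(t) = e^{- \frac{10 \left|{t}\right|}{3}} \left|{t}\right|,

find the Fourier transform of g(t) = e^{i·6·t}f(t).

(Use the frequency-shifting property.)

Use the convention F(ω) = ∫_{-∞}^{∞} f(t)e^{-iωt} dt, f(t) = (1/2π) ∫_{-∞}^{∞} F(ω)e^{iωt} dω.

F[g](ω) = \frac{18 \left(100 - 9 \left(\omega - 6\right)^{2}\right)}{\left(9 \left(\omega - 6\right)^{2} + 100\right)^{2}}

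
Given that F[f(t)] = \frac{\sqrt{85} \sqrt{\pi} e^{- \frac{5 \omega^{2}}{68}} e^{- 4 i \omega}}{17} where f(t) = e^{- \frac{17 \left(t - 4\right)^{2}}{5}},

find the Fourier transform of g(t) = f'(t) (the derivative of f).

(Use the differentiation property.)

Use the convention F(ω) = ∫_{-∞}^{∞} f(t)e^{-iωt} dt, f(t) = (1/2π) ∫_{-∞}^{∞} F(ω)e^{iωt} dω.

F[g](ω) = \frac{\sqrt{85} i \sqrt{\pi} \omega e^{- \frac{\omega \left(5 \omega + 272 i\right)}{68}}}{17}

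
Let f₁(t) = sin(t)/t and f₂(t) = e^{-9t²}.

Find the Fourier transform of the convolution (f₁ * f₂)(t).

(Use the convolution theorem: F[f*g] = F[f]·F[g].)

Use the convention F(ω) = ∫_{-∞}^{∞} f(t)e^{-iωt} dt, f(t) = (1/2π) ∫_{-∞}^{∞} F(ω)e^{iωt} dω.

F[f₁*f₂](ω) = \begin{cases} \frac{\pi^{\frac{3}{2}} e^{- \frac{\omega^{2}}{36}}}{3} & \text{for}\: \omega > -1 \wedge \omega < 1 \\0 & \text{otherwise} \end{cases}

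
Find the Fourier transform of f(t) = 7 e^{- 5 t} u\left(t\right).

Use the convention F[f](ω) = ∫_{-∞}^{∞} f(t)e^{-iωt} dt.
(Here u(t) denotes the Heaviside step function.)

F(ω) = \frac{7}{i \omega + 5}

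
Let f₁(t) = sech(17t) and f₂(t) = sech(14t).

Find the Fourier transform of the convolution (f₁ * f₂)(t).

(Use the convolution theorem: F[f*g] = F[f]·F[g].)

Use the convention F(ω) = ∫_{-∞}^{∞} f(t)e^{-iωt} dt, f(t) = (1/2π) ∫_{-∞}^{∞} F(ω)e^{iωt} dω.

F[f₁*f₂](ω) = \frac{\pi^{2}}{238 \cosh{\left(\frac{\pi \omega}{34} \right)} \cosh{\left(\frac{\pi \omega}{28} \right)}}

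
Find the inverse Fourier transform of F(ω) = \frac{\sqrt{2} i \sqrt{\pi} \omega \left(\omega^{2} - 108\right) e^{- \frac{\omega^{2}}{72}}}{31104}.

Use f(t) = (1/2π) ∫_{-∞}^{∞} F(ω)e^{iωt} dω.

f(t) = 9 t^{3} e^{- 18 t^{2}}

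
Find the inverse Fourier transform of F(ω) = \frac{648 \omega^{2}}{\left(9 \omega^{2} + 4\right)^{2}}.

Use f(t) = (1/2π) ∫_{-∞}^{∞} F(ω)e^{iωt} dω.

f(t) = 3 \left(1 - \frac{2 \left|{t}\right|}{3}\right) e^{- \frac{2 \left|{t}\right|}{3}}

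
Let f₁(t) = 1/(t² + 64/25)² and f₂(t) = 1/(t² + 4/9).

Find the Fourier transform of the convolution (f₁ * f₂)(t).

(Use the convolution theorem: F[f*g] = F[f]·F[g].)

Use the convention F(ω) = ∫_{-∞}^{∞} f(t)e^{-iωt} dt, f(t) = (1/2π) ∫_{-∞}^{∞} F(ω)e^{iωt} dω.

F[f₁*f₂](ω) = \frac{75 \pi^{2} \left(8 \left|{\omega}\right| + 5\right) e^{- \frac{34 \left|{\omega}\right|}{15}}}{2048}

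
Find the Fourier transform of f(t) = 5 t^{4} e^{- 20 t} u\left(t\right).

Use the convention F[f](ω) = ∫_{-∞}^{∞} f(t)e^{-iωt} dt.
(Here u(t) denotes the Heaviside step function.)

F(ω) = \frac{120}{\left(i \omega + 20\right)^{5}}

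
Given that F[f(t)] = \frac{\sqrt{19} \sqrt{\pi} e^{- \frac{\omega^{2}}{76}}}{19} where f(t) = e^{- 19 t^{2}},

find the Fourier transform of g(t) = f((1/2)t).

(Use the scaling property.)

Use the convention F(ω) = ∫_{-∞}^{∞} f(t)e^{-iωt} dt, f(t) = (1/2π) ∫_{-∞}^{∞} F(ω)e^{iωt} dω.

F[g](ω) = \frac{2 \sqrt{19} \sqrt{\pi} e^{- \frac{\omega^{2}}{19}}}{19}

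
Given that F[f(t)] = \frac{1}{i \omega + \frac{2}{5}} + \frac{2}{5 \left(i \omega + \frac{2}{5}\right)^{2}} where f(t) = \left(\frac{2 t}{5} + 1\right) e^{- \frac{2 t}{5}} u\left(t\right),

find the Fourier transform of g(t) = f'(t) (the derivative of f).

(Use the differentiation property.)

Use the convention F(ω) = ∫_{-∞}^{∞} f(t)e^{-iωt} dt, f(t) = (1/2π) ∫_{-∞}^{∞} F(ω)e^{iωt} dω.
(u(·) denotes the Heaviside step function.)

F[g](ω) = \frac{5 \omega \left(5 \omega - 4 i\right)}{25 \omega^{2} - 20 i \omega - 4}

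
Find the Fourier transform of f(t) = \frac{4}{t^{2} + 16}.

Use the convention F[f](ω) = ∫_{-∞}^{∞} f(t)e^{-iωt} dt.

F(ω) = \pi e^{- 4 \left|{\omega}\right|}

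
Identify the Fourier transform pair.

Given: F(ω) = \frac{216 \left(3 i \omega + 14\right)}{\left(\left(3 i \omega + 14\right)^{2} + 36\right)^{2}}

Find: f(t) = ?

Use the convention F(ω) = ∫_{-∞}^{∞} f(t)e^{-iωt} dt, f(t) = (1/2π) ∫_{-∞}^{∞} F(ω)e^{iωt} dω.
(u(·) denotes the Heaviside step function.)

f(t) = 2 t e^{- \frac{14 t}{3}} \sin{\left(2 t \right)} u\left(t\right)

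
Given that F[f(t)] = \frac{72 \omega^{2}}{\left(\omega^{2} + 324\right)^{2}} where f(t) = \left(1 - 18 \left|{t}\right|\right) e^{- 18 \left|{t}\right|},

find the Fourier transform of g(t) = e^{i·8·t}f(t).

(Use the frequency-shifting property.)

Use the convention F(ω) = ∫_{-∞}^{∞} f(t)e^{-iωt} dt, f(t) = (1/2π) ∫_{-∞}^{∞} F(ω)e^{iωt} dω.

F[g](ω) = \frac{72 \left(\omega - 8\right)^{2}}{\left(\left(\omega - 8\right)^{2} + 324\right)^{2}}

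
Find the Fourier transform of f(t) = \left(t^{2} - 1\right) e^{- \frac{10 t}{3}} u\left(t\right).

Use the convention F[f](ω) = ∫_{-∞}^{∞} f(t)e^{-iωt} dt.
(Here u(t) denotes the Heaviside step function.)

F(ω) = \frac{3 \left(54 i \omega - \left(3 i \omega + 10\right)^{3} + 180\right)}{\left(3 i \omega + 10\right)^{4}}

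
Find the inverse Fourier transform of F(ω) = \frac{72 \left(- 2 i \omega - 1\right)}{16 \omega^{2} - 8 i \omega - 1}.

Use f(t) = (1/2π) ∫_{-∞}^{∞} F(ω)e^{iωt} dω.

f(t) = 9 \left(\frac{t}{4} + 1\right) e^{- \frac{t}{4}} u\left(t\right)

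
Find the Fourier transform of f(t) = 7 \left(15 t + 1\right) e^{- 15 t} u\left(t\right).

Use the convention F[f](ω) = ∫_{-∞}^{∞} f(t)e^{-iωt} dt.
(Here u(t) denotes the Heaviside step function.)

F(ω) = \frac{7 \left(- i \omega - 30\right)}{\omega^{2} - 30 i \omega - 225}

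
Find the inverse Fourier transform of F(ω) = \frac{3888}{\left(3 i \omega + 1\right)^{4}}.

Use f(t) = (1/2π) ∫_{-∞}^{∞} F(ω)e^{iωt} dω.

f(t) = 8 t^{3} e^{- \frac{t}{3}} u\left(t\right)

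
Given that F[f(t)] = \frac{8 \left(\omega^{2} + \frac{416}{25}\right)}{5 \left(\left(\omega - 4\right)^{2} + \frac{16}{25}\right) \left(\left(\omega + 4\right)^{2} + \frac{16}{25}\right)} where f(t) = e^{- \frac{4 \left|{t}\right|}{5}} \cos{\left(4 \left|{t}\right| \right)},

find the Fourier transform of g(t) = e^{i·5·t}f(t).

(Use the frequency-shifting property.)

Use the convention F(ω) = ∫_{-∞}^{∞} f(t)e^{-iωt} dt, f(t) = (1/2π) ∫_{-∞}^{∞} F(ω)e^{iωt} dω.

F[g](ω) = \frac{40 \left(25 \left(\omega - 5\right)^{2} + 416\right)}{\left(25 \left(\omega - 9\right)^{2} + 16\right) \left(25 \left(\omega - 1\right)^{2} + 16\right)}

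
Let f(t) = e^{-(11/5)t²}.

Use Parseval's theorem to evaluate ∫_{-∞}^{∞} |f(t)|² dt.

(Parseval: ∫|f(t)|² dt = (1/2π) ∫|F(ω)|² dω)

∫|f(t)|² dt = \frac{\sqrt{110} \sqrt{\pi}}{22}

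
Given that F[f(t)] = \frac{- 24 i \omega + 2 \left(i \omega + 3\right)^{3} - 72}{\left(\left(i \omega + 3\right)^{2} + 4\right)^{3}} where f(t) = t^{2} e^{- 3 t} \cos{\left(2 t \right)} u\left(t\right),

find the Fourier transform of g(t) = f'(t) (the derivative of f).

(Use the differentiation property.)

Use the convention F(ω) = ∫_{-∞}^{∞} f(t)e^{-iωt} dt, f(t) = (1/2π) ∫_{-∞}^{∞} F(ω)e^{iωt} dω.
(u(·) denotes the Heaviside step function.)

F[g](ω) = - \frac{2 i \omega \left(12 i \omega - \left(i \omega + 3\right)^{3} + 36\right)}{\left(\left(i \omega + 3\right)^{2} + 4\right)^{3}}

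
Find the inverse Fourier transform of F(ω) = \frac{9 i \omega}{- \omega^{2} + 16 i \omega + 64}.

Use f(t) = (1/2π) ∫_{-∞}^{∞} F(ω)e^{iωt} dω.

f(t) = 9 \left(1 - 8 t\right) e^{- 8 t} u\left(t\right)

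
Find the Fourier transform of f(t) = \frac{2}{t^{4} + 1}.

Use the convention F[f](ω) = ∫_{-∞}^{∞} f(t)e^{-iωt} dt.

F(ω) = 2 \pi e^{- \frac{\sqrt{2} \left|{\omega}\right|}{2}} \sin{\left(\frac{\sqrt{2} \left|{\omega}\right|}{2} + \frac{\pi}{4} \right)}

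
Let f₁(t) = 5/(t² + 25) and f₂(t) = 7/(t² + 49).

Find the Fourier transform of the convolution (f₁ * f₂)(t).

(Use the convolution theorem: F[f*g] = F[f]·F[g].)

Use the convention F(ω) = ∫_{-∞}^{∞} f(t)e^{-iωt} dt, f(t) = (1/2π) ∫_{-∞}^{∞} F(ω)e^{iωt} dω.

F[f₁*f₂](ω) = \pi^{2} e^{- 12 \left|{\omega}\right|}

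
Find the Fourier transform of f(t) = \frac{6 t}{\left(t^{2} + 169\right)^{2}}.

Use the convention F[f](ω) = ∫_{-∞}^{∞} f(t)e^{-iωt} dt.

F(ω) = - \frac{3 i \pi \omega e^{- 13 \left|{\omega}\right|}}{13}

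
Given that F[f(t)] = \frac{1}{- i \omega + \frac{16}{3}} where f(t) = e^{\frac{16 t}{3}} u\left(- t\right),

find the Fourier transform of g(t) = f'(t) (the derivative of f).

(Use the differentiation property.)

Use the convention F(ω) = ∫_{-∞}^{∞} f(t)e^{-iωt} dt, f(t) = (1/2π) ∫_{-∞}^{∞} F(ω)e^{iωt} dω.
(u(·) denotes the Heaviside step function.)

F[g](ω) = - \frac{3 \omega}{3 \omega + 16 i}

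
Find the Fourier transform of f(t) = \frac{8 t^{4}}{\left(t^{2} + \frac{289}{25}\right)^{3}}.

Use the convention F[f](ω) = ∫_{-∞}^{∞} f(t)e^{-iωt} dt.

F(ω) = \frac{\pi \left(289 \omega^{2} - 425 \left|{\omega}\right| + 75\right) e^{- \frac{17 \left|{\omega}\right|}{5}}}{85}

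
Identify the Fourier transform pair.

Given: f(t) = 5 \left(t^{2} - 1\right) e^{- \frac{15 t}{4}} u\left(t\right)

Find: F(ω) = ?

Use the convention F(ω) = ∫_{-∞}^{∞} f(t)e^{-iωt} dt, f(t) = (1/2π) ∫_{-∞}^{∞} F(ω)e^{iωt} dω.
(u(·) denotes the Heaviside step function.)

F(ω) = \frac{20 \left(128 i \omega - \left(4 i \omega + 15\right)^{3} + 480\right)}{\left(4 i \omega + 15\right)^{4}}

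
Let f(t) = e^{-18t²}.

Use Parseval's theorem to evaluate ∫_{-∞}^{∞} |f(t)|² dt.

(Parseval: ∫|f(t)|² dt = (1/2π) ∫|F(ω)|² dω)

∫|f(t)|² dt = \frac{\sqrt{\pi}}{6}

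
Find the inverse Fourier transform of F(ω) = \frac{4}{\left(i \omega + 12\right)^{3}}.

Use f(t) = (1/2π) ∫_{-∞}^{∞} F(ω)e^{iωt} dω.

f(t) = 2 t^{2} e^{- 12 t} u\left(t\right)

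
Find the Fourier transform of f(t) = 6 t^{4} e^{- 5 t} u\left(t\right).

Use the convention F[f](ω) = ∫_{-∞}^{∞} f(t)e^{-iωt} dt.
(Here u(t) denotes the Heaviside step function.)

F(ω) = \frac{144}{\left(i \omega + 5\right)^{5}}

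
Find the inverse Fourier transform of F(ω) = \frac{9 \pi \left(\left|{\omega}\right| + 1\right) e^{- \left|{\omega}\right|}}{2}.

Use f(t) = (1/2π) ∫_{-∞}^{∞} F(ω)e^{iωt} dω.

f(t) = \frac{9}{\left(t^{2} + 1\right)^{2}}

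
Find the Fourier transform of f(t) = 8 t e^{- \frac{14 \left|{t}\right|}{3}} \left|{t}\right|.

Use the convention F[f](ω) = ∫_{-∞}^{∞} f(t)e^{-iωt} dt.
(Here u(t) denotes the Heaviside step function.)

F(ω) = \frac{7776 i \omega \left(3 \omega^{2} - 196\right)}{\left(9 \omega^{2} + 196\right)^{3}}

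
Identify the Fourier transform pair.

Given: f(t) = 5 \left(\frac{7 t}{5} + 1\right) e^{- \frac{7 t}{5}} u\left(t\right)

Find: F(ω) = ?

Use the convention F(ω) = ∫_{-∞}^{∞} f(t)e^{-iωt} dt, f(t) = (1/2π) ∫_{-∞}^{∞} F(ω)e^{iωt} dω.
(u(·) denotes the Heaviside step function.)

F(ω) = \frac{25 \left(- 5 i \omega - 14\right)}{25 \omega^{2} - 70 i \omega - 49}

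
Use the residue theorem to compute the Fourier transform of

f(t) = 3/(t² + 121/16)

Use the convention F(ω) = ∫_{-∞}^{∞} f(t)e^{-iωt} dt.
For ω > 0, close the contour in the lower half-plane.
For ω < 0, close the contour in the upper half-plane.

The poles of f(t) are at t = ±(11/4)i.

Let g(z) = f(z)e^{-iωz}; for large |z| the factor e^{-iωz} decays in the lower half-plane when ω > 0 and in the upper half-plane when ω < 0.

Case ω > 0 (lower half-plane, clockwise contour ⇒ F(ω) = -2πi·ΣRes):
  Res_{z = - \frac{11 i}{4}} g(z) = \frac{6 i e^{- \frac{11 \omega}{4}}}{11}
  F(ω) = -2πi·ΣRes = \frac{12 \pi e^{- \frac{11 \omega}{4}}}{11}

Case ω < 0 (upper half-plane, counterclockwise contour ⇒ F(ω) = +2πi·ΣRes):
  Res_{z = \frac{11 i}{4}} g(z) = - \frac{6 i e^{\frac{11 \omega}{4}}}{11}
  F(ω) = 2πi·ΣRes = \frac{12 \pi e^{\frac{11 \omega}{4}}}{11}

Both cases combine into a single formula in |ω|:

F(ω) = \frac{12 \pi e^{- \frac{11 \left|{\omega}\right|}{4}}}{11}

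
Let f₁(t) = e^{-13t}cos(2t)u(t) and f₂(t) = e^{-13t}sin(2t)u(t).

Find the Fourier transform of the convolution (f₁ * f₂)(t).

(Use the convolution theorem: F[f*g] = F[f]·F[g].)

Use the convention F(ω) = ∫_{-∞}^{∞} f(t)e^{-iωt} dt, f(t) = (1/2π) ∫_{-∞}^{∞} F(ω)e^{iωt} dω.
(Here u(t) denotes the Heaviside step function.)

F[f₁*f₂](ω) = \frac{2 \left(i \omega + 13\right)}{\left(\left(i \omega + 13\right)^{2} + 4\right)^{2}}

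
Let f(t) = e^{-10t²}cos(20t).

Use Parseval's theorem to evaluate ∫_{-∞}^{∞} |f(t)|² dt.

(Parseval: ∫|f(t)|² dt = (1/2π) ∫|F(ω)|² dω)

∫|f(t)|² dt = \frac{\sqrt{5} \sqrt{\pi} \left(1 + e^{20}\right)}{20 e^{20}}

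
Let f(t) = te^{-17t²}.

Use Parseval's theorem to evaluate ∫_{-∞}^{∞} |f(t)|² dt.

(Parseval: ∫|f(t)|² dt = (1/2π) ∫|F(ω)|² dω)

∫|f(t)|² dt = \frac{\sqrt{34} \sqrt{\pi}}{2312}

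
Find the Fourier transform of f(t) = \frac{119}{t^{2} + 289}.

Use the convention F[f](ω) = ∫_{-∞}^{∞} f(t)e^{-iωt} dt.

F(ω) = 7 \pi e^{- 17 \left|{\omega}\right|}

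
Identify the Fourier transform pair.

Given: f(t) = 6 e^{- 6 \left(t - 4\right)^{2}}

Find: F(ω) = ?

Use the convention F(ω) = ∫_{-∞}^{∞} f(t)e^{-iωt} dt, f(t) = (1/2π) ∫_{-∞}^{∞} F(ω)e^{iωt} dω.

F(ω) = \sqrt{6} \sqrt{\pi} e^{- \frac{\omega \left(\omega + 96 i\right)}{24}}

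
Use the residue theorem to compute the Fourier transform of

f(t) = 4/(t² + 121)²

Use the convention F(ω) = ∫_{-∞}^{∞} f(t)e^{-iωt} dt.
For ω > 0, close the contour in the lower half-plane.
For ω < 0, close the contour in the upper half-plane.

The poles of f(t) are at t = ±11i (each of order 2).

Let g(z) = f(z)e^{-iωz}; for large |z| the factor e^{-iωz} decays in the lower half-plane when ω > 0 and in the upper half-plane when ω < 0.

Case ω > 0 (lower half-plane, clockwise contour ⇒ F(ω) = -2πi·ΣRes):
  Res_{z = - 11 i} g(z) = \frac{i \left(11 \omega + 1\right) e^{- 11 \omega}}{1331} (pole of order 2)
  F(ω) = -2πi·ΣRes = \frac{2 \pi \left(11 \omega + 1\right) e^{- 11 \omega}}{1331}

Case ω < 0 (upper half-plane, counterclockwise contour ⇒ F(ω) = +2πi·ΣRes):
  Res_{z = 11 i} g(z) = \frac{i \left(11 \omega - 1\right) e^{11 \omega}}{1331} (pole of order 2)
  F(ω) = 2πi·ΣRes = \frac{2 \pi \left(1 - 11 \omega\right) e^{11 \omega}}{1331}

Both cases combine into a single formula in |ω|:

F(ω) = \frac{2 \pi \left(11 \left|{\omega}\right| + 1\right) e^{- 11 \left|{\omega}\right|}}{1331}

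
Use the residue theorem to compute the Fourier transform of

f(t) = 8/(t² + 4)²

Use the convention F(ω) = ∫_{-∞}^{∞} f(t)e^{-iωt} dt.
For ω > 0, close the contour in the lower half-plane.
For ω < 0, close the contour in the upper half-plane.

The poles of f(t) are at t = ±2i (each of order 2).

Let g(z) = f(z)e^{-iωz}; for large |z| the factor e^{-iωz} decays in the lower half-plane when ω > 0 and in the upper half-plane when ω < 0.

Case ω > 0 (lower half-plane, clockwise contour ⇒ F(ω) = -2πi·ΣRes):
  Res_{z = - 2 i} g(z) = \frac{i \left(2 \omega + 1\right) e^{- 2 \omega}}{4} (pole of order 2)
  F(ω) = -2πi·ΣRes = \frac{\pi \left(2 \omega + 1\right) e^{- 2 \omega}}{2}

Case ω < 0 (upper half-plane, counterclockwise contour ⇒ F(ω) = +2πi·ΣRes):
  Res_{z = 2 i} g(z) = \frac{i \left(2 \omega - 1\right) e^{2 \omega}}{4} (pole of order 2)
  F(ω) = 2πi·ΣRes = \frac{\pi \left(1 - 2 \omega\right) e^{2 \omega}}{2}

Both cases combine into a single formula in |ω|:

F(ω) = \frac{\pi \left(2 \left|{\omega}\right| + 1\right) e^{- 2 \left|{\omega}\right|}}{2}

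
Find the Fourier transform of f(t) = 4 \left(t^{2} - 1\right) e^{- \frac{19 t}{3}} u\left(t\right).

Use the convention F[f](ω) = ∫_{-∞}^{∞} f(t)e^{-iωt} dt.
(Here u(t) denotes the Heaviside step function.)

F(ω) = \frac{12 \left(54 i \omega - \left(3 i \omega + 19\right)^{3} + 342\right)}{\left(3 i \omega + 19\right)^{4}}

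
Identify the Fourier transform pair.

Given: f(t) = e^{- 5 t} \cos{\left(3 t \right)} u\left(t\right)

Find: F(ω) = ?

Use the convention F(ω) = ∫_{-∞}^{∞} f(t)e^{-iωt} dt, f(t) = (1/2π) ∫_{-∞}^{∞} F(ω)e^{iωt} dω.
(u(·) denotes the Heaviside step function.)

F(ω) = \frac{i \omega + 5}{\left(i \omega + 5\right)^{2} + 9}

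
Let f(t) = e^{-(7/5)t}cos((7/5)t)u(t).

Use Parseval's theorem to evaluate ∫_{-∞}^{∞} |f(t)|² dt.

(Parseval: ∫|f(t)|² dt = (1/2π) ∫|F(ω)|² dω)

∫|f(t)|² dt = \frac{15}{56}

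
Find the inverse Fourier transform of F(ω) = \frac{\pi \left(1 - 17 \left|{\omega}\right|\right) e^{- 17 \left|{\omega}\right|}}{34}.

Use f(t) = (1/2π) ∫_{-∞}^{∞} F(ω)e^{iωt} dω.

f(t) = \frac{t^{2}}{\left(t^{2} + 289\right)^{2}}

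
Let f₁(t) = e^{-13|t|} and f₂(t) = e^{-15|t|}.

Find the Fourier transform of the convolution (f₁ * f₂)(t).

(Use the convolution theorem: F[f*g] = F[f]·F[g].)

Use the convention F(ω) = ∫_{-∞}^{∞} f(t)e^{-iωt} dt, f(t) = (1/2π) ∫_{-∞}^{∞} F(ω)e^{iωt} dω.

F[f₁*f₂](ω) = \frac{780}{\left(\omega^{2} + 169\right) \left(\omega^{2} + 225\right)}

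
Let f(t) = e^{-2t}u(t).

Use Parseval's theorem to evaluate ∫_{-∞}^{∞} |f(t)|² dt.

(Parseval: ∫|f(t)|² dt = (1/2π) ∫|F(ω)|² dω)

∫|f(t)|² dt = \frac{1}{4}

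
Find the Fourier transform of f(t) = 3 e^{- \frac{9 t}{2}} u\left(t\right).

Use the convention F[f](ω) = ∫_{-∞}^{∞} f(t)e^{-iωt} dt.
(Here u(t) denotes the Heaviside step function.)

F(ω) = \frac{6}{2 i \omega + 9}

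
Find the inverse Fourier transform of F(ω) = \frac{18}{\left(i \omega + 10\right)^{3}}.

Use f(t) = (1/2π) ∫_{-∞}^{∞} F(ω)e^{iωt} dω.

f(t) = 9 t^{2} e^{- 10 t} u\left(t\right)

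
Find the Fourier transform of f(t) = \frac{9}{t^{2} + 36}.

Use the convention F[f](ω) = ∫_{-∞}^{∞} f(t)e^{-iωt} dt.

F(ω) = \frac{3 \pi e^{- 6 \left|{\omega}\right|}}{2}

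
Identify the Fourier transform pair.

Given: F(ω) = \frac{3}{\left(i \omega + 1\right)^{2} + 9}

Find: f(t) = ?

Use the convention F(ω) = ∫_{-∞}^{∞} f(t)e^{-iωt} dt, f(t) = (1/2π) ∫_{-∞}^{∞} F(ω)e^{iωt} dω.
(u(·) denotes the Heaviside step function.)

f(t) = e^{- t} \sin{\left(3 t \right)} u\left(t\right)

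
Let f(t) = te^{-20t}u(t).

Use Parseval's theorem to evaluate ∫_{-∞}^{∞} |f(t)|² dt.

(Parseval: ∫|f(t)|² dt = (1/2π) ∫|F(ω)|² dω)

∫|f(t)|² dt = \frac{1}{32000}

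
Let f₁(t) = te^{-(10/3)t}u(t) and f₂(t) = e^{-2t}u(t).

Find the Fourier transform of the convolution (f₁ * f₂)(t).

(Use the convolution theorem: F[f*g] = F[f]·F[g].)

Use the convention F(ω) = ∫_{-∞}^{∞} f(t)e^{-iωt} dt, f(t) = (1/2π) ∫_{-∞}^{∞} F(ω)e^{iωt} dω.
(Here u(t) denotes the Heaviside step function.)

F[f₁*f₂](ω) = \frac{9}{\left(i \omega + 2\right) \left(3 i \omega + 10\right)^{2}}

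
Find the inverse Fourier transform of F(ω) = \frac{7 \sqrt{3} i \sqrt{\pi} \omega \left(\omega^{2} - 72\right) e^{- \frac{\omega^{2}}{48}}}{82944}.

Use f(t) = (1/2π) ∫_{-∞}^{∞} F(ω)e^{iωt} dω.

f(t) = 7 t^{3} e^{- 12 t^{2}}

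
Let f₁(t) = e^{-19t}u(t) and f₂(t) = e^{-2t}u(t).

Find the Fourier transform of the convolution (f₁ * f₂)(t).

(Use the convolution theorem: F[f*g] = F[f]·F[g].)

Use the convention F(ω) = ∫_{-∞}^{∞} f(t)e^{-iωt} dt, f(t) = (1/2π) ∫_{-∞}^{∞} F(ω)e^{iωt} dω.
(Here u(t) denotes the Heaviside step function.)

F[f₁*f₂](ω) = \frac{1}{\left(i \omega + 2\right) \left(i \omega + 19\right)}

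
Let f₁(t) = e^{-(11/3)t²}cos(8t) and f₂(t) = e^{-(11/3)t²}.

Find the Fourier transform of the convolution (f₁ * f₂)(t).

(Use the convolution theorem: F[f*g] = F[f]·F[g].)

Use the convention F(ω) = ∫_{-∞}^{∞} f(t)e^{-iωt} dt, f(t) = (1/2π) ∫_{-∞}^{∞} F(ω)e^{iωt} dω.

F[f₁*f₂](ω) = \frac{3 \pi \left(e^{\frac{24 \omega}{11}} + 1\right) e^{- \frac{3 \omega^{2}}{22} - \frac{12 \omega}{11} - \frac{48}{11}}}{22}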